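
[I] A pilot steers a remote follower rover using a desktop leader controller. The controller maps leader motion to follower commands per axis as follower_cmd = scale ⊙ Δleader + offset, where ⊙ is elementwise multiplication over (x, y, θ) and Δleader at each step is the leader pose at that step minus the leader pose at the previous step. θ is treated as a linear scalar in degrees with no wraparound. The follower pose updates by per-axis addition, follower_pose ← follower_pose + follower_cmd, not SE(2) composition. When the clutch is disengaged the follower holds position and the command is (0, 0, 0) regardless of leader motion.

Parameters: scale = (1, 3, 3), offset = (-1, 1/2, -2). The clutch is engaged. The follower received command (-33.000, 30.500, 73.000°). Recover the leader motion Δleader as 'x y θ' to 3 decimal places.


axis x: (-33.000 − -1) / (1) = -32.000
axis y: (30.500 − 1/2) / (3) = 10.000
axis θ: (73.000 − -2) / (3) = 25.000

-32.000 10.000 25.000


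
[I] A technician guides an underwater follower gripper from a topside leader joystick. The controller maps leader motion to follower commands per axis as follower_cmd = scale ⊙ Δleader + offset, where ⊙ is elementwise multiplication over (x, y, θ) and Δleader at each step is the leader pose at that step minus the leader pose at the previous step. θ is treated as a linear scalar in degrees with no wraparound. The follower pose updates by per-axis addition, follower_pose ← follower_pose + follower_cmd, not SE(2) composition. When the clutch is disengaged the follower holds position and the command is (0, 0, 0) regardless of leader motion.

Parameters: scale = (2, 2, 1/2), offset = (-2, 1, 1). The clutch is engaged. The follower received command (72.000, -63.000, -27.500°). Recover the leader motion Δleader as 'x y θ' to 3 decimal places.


axis x: (72.000 − -2) / (2) = 37.000
axis y: (-63.000 − 1) / (2) = -32.000
axis θ: (-27.500 − 1) / (1/2) = -57.000

37.000 -32.000 -57.000


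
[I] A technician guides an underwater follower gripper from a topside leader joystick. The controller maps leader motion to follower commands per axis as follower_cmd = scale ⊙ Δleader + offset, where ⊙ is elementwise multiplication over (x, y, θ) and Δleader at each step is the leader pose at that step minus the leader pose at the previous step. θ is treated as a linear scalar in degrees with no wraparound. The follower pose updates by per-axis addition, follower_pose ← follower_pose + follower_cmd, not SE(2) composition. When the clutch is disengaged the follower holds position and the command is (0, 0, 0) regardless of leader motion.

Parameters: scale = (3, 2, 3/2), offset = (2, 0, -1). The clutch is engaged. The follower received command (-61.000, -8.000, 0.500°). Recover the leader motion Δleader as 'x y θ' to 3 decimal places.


axis x: (-61.000 − 2) / (3) = -21.000
axis y: (-8.000 − 0) / (2) = -4.000
axis θ: (0.500 − -1) / (3/2) = 1.000

-21.000 -4.000 1.000


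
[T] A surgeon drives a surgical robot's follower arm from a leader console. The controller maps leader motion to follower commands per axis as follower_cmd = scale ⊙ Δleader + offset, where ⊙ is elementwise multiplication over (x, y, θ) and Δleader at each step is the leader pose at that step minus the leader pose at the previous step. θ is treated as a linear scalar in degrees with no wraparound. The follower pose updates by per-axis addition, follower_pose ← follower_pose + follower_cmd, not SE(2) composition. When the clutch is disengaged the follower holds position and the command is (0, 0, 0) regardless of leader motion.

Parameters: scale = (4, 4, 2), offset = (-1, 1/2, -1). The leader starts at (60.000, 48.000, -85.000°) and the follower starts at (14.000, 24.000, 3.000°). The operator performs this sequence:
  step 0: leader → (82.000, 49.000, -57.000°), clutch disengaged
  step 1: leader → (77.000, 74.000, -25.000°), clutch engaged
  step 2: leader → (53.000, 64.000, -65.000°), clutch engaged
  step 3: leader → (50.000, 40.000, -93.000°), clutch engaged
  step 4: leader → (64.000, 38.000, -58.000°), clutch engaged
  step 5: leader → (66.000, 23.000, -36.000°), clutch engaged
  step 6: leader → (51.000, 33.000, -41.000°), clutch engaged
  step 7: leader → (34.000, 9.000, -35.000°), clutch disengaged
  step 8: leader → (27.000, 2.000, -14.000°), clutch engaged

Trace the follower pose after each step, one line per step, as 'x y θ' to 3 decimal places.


step 0: Δleader=(22.000, 1.000, 28.000°), disengaged; cmd=(0,0,0) → follower holds at (14.000, 24.000, 3.000°)
step 1: Δleader=(-5.000, 25.000, 32.000°), engaged; cmd=(-21.000, 100.500, 63.000°) → follower=(-7.000, 124.500, 66.000°)
step 2: Δleader=(-24.000, -10.000, -40.000°), engaged; cmd=(-97.000, -39.500, -81.000°) → follower=(-104.000, 85.000, -15.000°)
step 3: Δleader=(-3.000, -24.000, -28.000°), engaged; cmd=(-13.000, -95.500, -57.000°) → follower=(-117.000, -10.500, -72.000°)
step 4: Δleader=(14.000, -2.000, 35.000°), engaged; cmd=(55.000, -7.500, 69.000°) → follower=(-62.000, -18.000, -3.000°)
step 5: Δleader=(2.000, -15.000, 22.000°), engaged; cmd=(7.000, -59.500, 43.000°) → follower=(-55.000, -77.500, 40.000°)
step 6: Δleader=(-15.000, 10.000, -5.000°), engaged; cmd=(-61.000, 40.500, -11.000°) → follower=(-116.000, -37.000, 29.000°)
step 7: Δleader=(-17.000, -24.000, 6.000°), disengaged; cmd=(0,0,0) → follower holds at (-116.000, -37.000, 29.000°)
step 8: Δleader=(-7.000, -7.000, 21.000°), engaged; cmd=(-29.000, -27.500, 41.000°) → follower=(-145.000, -64.500, 70.000°)

14.000 24.000 3.000
-7.000 124.500 66.000
-104.000 85.000 -15.000
-117.000 -10.500 -72.000
-62.000 -18.000 -3.000
-55.000 -77.500 40.000
-116.000 -37.000 29.000
-116.000 -37.000 29.000
-145.000 -64.500 70.000


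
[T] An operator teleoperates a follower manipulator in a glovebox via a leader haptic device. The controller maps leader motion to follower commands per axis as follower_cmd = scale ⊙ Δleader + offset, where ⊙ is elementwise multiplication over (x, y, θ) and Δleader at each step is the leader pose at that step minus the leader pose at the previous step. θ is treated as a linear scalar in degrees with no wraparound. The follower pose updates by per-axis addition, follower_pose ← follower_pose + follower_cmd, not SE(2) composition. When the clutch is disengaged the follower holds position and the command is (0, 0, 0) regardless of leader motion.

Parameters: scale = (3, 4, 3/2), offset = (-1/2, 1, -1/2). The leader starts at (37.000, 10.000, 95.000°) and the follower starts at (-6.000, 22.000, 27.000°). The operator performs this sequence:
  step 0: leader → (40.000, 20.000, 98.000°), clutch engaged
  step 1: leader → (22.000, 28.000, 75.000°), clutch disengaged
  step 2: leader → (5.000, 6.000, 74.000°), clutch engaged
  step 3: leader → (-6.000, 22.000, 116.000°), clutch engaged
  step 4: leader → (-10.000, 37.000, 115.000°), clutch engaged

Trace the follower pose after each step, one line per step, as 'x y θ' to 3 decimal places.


step 0: Δleader=(3.000, 10.000, 3.000°), engaged; cmd=(8.500, 41.000, 4.000°) → follower=(2.500, 63.000, 31.000°)
step 1: Δleader=(-18.000, 8.000, -23.000°), disengaged; cmd=(0,0,0) → follower holds at (2.500, 63.000, 31.000°)
step 2: Δleader=(-17.000, -22.000, -1.000°), engaged; cmd=(-51.500, -87.000, -2.000°) → follower=(-49.000, -24.000, 29.000°)
step 3: Δleader=(-11.000, 16.000, 42.000°), engaged; cmd=(-33.500, 65.000, 62.500°) → follower=(-82.500, 41.000, 91.500°)
step 4: Δleader=(-4.000, 15.000, -1.000°), engaged; cmd=(-12.500, 61.000, -2.000°) → follower=(-95.000, 102.000, 89.500°)

2.500 63.000 31.000
2.500 63.000 31.000
-49.000 -24.000 29.000
-82.500 41.000 91.500
-95.000 102.000 89.500


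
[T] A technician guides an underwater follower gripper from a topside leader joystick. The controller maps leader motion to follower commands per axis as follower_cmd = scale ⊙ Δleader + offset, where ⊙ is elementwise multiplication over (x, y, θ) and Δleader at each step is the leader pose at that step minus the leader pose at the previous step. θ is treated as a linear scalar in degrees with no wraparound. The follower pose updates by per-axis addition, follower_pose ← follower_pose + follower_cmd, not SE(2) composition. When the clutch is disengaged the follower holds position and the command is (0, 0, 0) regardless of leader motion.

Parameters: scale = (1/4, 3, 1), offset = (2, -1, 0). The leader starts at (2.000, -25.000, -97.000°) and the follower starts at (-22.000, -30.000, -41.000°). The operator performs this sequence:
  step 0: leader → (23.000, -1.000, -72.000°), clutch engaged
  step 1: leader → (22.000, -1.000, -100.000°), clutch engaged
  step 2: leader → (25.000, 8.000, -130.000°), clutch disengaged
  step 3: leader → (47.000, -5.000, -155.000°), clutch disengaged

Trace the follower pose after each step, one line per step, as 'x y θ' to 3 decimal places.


-14.750 41.000 -16.000
-13.000 40.000 -44.000
-13.000 40.000 -44.000
-13.000 40.000 -44.000

step 0: Δleader=(21.000, 24.000, 25.000°), engaged; cmd=(7.250, 71.000, 25.000°) → follower=(-14.750, 41.000, -16.000°)
step 1: Δleader=(-1.000, 0.000, -28.000°), engaged; cmd=(1.750, -1.000, -28.000°) → follower=(-13.000, 40.000, -44.000°)
step 2: Δleader=(3.000, 9.000, -30.000°), disengaged; cmd=(0,0,0) → follower holds at (-13.000, 40.000, -44.000°)
step 3: Δleader=(22.000, -13.000, -25.000°), disengaged; cmd=(0,0,0) → follower holds at (-13.000, 40.000, -44.000°)


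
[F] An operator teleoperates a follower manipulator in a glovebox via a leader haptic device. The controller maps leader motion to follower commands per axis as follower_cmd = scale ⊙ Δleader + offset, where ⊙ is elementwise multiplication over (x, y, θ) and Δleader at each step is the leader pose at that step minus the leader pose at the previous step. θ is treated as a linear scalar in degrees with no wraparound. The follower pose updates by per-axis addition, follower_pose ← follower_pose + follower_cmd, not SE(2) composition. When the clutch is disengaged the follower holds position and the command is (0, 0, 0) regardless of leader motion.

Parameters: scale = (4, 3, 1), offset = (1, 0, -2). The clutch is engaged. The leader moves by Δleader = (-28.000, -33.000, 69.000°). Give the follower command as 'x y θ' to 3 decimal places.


axis x: 4·-28.000 + 1 = -111.000
axis y: 3·-33.000 + 0 = -99.000
axis θ: 1·69.000 + -2 = 67.000

-111.000 -99.000 67.000


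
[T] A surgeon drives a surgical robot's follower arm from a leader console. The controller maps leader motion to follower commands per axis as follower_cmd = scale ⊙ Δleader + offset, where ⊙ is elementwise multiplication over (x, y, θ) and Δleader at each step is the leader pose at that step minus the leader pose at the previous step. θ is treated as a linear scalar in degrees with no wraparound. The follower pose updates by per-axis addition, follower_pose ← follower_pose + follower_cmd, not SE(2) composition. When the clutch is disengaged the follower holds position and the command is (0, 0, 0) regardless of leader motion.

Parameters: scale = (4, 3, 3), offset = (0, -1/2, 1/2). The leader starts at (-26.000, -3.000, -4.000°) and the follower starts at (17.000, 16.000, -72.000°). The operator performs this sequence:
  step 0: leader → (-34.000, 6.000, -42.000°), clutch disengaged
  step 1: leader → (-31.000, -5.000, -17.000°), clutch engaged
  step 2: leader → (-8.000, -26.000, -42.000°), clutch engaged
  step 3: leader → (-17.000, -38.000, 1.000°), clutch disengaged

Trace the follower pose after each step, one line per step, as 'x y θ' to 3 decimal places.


step 0: Δleader=(-8.000, 9.000, -38.000°), disengaged; cmd=(0,0,0) → follower holds at (17.000, 16.000, -72.000°)
step 1: Δleader=(3.000, -11.000, 25.000°), engaged; cmd=(12.000, -33.500, 75.500°) → follower=(29.000, -17.500, 3.500°)
step 2: Δleader=(23.000, -21.000, -25.000°), engaged; cmd=(92.000, -63.500, -74.500°) → follower=(121.000, -81.000, -71.000°)
step 3: Δleader=(-9.000, -12.000, 43.000°), disengaged; cmd=(0,0,0) → follower holds at (121.000, -81.000, -71.000°)

17.000 16.000 -72.000
29.000 -17.500 3.500
121.000 -81.000 -71.000
121.000 -81.000 -71.000


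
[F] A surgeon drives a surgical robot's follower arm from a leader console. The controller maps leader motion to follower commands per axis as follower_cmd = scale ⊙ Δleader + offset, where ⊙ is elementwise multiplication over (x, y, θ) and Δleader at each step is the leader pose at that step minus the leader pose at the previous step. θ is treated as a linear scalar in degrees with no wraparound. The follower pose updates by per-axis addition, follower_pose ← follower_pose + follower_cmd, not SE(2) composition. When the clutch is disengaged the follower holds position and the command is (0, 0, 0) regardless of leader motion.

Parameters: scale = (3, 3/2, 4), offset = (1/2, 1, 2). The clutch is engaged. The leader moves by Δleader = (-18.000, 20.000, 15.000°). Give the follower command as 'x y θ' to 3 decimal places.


axis x: 3·-18.000 + 1/2 = -53.500
axis y: 3/2·20.000 + 1 = 31.000
axis θ: 4·15.000 + 2 = 62.000

-53.500 31.000 62.000


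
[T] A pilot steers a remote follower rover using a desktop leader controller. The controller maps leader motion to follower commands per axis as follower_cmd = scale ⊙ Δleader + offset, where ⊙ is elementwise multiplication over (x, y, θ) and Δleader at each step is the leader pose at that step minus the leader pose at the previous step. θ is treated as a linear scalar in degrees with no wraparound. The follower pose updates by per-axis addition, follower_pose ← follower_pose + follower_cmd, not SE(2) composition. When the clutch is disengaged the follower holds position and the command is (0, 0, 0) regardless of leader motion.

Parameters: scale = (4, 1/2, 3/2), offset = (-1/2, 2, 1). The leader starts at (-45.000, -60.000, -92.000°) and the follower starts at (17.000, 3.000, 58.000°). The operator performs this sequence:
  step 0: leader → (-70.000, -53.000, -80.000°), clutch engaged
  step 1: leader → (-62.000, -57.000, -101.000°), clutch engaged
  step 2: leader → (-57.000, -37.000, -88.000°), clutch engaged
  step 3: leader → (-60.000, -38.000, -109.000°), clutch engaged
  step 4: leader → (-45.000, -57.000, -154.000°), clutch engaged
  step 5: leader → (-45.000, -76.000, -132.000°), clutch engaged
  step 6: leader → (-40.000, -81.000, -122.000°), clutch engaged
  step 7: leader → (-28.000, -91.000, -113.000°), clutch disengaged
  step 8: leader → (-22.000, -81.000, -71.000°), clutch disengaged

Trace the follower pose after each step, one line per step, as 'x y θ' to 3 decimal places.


step 0: Δleader=(-25.000, 7.000, 12.000°), engaged; cmd=(-100.500, 5.500, 19.000°) → follower=(-83.500, 8.500, 77.000°)
step 1: Δleader=(8.000, -4.000, -21.000°), engaged; cmd=(31.500, 0.000, -30.500°) → follower=(-52.000, 8.500, 46.500°)
step 2: Δleader=(5.000, 20.000, 13.000°), engaged; cmd=(19.500, 12.000, 20.500°) → follower=(-32.500, 20.500, 67.000°)
step 3: Δleader=(-3.000, -1.000, -21.000°), engaged; cmd=(-12.500, 1.500, -30.500°) → follower=(-45.000, 22.000, 36.500°)
step 4: Δleader=(15.000, -19.000, -45.000°), engaged; cmd=(59.500, -7.500, -66.500°) → follower=(14.500, 14.500, -30.000°)
step 5: Δleader=(0.000, -19.000, 22.000°), engaged; cmd=(-0.500, -7.500, 34.000°) → follower=(14.000, 7.000, 4.000°)
step 6: Δleader=(5.000, -5.000, 10.000°), engaged; cmd=(19.500, -0.500, 16.000°) → follower=(33.500, 6.500, 20.000°)
step 7: Δleader=(12.000, -10.000, 9.000°), disengaged; cmd=(0,0,0) → follower holds at (33.500, 6.500, 20.000°)
step 8: Δleader=(6.000, 10.000, 42.000°), disengaged; cmd=(0,0,0) → follower holds at (33.500, 6.500, 20.000°)

-83.500 8.500 77.000
-52.000 8.500 46.500
-32.500 20.500 67.000
-45.000 22.000 36.500
14.500 14.500 -30.000
14.000 7.000 4.000
33.500 6.500 20.000
33.500 6.500 20.000
33.500 6.500 20.000


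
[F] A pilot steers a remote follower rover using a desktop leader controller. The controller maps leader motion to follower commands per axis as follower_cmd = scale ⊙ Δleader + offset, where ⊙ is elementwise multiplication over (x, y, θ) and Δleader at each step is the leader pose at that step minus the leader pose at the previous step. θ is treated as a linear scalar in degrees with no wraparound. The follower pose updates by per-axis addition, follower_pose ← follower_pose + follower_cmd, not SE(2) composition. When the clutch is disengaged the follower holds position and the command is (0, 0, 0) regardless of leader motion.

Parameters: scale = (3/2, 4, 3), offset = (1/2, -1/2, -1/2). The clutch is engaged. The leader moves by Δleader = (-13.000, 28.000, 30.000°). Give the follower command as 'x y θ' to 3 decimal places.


-19.000 111.500 89.500

axis x: 3/2·-13.000 + 1/2 = -19.000
axis y: 4·28.000 + -1/2 = 111.500
axis θ: 3·30.000 + -1/2 = 89.500


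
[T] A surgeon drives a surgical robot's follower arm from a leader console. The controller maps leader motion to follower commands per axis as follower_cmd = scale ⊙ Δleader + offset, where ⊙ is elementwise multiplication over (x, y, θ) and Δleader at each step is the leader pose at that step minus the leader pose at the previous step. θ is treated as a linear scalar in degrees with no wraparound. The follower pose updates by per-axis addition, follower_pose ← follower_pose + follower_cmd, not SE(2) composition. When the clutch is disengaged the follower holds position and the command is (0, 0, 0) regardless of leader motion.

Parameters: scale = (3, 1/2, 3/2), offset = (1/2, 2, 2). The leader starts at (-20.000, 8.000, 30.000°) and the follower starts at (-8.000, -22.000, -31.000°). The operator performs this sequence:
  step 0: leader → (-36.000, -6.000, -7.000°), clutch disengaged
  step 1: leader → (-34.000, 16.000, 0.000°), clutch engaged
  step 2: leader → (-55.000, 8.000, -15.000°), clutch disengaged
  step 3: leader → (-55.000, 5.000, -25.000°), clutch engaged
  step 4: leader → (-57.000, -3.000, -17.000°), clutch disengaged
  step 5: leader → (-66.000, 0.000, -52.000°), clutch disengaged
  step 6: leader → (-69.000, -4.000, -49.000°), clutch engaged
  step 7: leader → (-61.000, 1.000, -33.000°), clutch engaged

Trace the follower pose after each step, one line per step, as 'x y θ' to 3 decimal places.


-8.000 -22.000 -31.000
-1.500 -9.000 -18.500
-1.500 -9.000 -18.500
-1.000 -8.500 -31.500
-1.000 -8.500 -31.500
-1.000 -8.500 -31.500
-9.500 -8.500 -25.000
15.000 -4.000 1.000

step 0: Δleader=(-16.000, -14.000, -37.000°), disengaged; cmd=(0,0,0) → follower holds at (-8.000, -22.000, -31.000°)
step 1: Δleader=(2.000, 22.000, 7.000°), engaged; cmd=(6.500, 13.000, 12.500°) → follower=(-1.500, -9.000, -18.500°)
step 2: Δleader=(-21.000, -8.000, -15.000°), disengaged; cmd=(0,0,0) → follower holds at (-1.500, -9.000, -18.500°)
step 3: Δleader=(0.000, -3.000, -10.000°), engaged; cmd=(0.500, 0.500, -13.000°) → follower=(-1.000, -8.500, -31.500°)
step 4: Δleader=(-2.000, -8.000, 8.000°), disengaged; cmd=(0,0,0) → follower holds at (-1.000, -8.500, -31.500°)
step 5: Δleader=(-9.000, 3.000, -35.000°), disengaged; cmd=(0,0,0) → follower holds at (-1.000, -8.500, -31.500°)
step 6: Δleader=(-3.000, -4.000, 3.000°), engaged; cmd=(-8.500, 0.000, 6.500°) → follower=(-9.500, -8.500, -25.000°)
step 7: Δleader=(8.000, 5.000, 16.000°), engaged; cmd=(24.500, 4.500, 26.000°) → follower=(15.000, -4.000, 1.000°)


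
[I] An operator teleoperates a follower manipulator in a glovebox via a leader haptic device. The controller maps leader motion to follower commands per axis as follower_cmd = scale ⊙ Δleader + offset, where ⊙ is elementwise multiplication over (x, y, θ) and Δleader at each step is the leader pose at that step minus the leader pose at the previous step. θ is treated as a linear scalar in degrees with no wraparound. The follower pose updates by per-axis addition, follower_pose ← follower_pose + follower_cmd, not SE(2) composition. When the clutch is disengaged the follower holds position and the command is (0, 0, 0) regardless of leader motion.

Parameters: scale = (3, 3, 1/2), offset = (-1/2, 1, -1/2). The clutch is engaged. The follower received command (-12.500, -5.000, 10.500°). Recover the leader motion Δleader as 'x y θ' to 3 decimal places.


-4.000 -2.000 22.000

axis x: (-12.500 − -1/2) / (3) = -4.000
axis y: (-5.000 − 1) / (3) = -2.000
axis θ: (10.500 − -1/2) / (1/2) = 22.000


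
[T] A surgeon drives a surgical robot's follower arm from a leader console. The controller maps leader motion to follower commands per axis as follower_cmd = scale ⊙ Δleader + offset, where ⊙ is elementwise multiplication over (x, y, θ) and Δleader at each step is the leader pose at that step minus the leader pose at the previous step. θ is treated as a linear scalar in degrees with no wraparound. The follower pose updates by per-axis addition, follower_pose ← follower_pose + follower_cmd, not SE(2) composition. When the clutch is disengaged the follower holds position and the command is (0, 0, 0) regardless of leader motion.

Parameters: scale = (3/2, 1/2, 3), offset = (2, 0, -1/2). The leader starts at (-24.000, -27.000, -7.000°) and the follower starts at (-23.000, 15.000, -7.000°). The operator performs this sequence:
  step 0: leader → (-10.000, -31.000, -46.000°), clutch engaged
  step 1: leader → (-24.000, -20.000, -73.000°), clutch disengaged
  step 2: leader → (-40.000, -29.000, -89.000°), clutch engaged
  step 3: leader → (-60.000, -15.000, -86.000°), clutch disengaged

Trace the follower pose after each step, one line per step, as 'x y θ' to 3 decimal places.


0.000 13.000 -124.500
0.000 13.000 -124.500
-22.000 8.500 -173.000
-22.000 8.500 -173.000

step 0: Δleader=(14.000, -4.000, -39.000°), engaged; cmd=(23.000, -2.000, -117.500°) → follower=(0.000, 13.000, -124.500°)
step 1: Δleader=(-14.000, 11.000, -27.000°), disengaged; cmd=(0,0,0) → follower holds at (0.000, 13.000, -124.500°)
step 2: Δleader=(-16.000, -9.000, -16.000°), engaged; cmd=(-22.000, -4.500, -48.500°) → follower=(-22.000, 8.500, -173.000°)
step 3: Δleader=(-20.000, 14.000, 3.000°), disengaged; cmd=(0,0,0) → follower holds at (-22.000, 8.500, -173.000°)


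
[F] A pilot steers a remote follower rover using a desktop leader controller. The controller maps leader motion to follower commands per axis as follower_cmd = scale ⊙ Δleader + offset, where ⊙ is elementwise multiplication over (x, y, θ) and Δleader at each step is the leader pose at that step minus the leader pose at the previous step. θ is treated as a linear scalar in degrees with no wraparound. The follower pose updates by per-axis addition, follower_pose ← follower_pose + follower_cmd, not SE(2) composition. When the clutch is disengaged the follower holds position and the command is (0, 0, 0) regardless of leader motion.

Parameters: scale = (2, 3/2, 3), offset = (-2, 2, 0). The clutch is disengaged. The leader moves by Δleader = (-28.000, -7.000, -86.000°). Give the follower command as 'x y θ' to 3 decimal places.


0.000 0.000 0.000

clutch disengaged → follower holds; cmd = (0, 0, 0)


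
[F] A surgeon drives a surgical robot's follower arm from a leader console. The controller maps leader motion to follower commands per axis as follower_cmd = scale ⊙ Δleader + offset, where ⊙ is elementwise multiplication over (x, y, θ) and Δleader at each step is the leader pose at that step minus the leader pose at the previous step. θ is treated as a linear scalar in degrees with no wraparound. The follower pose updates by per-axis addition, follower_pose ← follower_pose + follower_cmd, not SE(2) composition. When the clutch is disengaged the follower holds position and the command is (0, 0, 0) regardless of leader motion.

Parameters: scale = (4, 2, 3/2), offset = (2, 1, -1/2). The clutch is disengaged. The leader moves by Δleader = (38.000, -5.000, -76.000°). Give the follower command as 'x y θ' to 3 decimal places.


0.000 0.000 0.000

clutch disengaged → follower holds; cmd = (0, 0, 0)


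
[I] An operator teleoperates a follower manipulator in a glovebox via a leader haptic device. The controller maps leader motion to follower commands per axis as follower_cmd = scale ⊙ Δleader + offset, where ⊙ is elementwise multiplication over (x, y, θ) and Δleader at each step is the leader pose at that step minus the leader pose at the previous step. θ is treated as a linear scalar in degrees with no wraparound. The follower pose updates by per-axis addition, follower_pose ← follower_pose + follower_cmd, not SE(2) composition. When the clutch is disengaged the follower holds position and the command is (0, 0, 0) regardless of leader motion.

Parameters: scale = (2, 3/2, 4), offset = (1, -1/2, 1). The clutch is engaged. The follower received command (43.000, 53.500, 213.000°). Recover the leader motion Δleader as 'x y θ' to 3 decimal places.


axis x: (43.000 − 1) / (2) = 21.000
axis y: (53.500 − -1/2) / (3/2) = 36.000
axis θ: (213.000 − 1) / (4) = 53.000

21.000 36.000 53.000


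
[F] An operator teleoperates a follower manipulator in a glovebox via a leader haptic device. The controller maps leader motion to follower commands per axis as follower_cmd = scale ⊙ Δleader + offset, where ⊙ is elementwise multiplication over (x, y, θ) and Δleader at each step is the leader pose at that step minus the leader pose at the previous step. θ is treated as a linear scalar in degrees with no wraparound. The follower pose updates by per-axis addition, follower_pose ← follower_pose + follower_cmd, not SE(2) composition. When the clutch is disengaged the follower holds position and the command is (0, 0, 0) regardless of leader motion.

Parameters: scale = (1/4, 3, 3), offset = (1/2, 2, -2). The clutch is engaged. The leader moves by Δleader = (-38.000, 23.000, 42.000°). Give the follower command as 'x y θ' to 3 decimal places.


axis x: 1/4·-38.000 + 1/2 = -9.000
axis y: 3·23.000 + 2 = 71.000
axis θ: 3·42.000 + -2 = 124.000

-9.000 71.000 124.000


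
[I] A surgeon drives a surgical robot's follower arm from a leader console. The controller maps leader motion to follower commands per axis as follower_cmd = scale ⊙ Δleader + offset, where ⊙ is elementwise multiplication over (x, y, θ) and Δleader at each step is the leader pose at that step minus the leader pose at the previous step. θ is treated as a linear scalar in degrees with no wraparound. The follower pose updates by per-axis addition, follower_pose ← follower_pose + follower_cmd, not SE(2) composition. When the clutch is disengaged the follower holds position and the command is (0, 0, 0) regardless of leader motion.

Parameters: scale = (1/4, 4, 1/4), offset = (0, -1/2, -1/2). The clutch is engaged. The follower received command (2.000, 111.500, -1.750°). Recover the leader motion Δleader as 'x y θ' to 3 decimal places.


axis x: (2.000 − 0) / (1/4) = 8.000
axis y: (111.500 − -1/2) / (4) = 28.000
axis θ: (-1.750 − -1/2) / (1/4) = -5.000

8.000 28.000 -5.000


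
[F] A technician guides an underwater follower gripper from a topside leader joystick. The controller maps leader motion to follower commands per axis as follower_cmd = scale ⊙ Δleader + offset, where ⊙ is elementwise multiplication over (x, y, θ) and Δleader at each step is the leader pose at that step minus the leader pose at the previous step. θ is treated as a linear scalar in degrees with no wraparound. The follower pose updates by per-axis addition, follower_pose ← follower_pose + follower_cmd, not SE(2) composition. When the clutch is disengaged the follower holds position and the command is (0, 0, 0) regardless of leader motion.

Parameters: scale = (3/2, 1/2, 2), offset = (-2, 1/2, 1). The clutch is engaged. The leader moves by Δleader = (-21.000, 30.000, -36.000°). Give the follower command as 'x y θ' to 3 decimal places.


-33.500 15.500 -71.000

axis x: 3/2·-21.000 + -2 = -33.500
axis y: 1/2·30.000 + 1/2 = 15.500
axis θ: 2·-36.000 + 1 = -71.000


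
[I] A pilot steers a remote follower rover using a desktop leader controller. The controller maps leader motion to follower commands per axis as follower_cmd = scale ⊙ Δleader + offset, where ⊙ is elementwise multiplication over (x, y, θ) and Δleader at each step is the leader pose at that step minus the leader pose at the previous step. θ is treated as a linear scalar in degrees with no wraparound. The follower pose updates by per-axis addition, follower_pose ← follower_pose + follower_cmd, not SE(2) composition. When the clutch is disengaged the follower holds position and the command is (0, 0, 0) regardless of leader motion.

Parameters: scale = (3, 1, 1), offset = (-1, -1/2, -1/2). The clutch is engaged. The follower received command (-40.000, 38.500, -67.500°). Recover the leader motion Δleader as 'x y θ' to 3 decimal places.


axis x: (-40.000 − -1) / (3) = -13.000
axis y: (38.500 − -1/2) / (1) = 39.000
axis θ: (-67.500 − -1/2) / (1) = -67.000

-13.000 39.000 -67.000


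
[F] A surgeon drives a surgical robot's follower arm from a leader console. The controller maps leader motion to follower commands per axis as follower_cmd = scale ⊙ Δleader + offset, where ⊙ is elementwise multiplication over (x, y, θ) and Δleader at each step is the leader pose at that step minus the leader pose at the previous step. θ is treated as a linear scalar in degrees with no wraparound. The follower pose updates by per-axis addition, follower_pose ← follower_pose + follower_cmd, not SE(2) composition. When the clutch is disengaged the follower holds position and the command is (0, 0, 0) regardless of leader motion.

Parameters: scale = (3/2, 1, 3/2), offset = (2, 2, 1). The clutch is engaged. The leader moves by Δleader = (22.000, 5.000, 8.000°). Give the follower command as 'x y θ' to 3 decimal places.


axis x: 3/2·22.000 + 2 = 35.000
axis y: 1·5.000 + 2 = 7.000
axis θ: 3/2·8.000 + 1 = 13.000

35.000 7.000 13.000


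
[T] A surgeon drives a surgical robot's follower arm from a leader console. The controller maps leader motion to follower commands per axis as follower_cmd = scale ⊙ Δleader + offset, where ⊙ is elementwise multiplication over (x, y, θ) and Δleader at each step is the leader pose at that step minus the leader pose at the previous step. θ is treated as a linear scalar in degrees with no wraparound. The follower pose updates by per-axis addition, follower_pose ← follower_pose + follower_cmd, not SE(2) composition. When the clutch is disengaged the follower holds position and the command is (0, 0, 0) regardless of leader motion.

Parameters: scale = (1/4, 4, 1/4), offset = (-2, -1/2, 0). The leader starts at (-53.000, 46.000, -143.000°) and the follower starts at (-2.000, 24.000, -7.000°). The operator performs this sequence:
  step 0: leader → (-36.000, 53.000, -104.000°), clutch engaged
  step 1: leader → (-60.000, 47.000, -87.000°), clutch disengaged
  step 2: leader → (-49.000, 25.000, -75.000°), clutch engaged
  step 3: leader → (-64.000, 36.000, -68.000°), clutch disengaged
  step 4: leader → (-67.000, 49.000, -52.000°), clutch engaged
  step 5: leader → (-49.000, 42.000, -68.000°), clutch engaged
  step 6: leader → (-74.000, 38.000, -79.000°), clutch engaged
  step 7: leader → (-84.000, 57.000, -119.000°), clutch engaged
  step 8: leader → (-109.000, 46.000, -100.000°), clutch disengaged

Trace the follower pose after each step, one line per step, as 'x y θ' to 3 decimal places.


0.250 51.500 2.750
0.250 51.500 2.750
1.000 -37.000 5.750
1.000 -37.000 5.750
-1.750 14.500 9.750
0.750 -14.000 5.750
-7.500 -30.500 3.000
-12.000 45.000 -7.000
-12.000 45.000 -7.000

step 0: Δleader=(17.000, 7.000, 39.000°), engaged; cmd=(2.250, 27.500, 9.750°) → follower=(0.250, 51.500, 2.750°)
step 1: Δleader=(-24.000, -6.000, 17.000°), disengaged; cmd=(0,0,0) → follower holds at (0.250, 51.500, 2.750°)
step 2: Δleader=(11.000, -22.000, 12.000°), engaged; cmd=(0.750, -88.500, 3.000°) → follower=(1.000, -37.000, 5.750°)
step 3: Δleader=(-15.000, 11.000, 7.000°), disengaged; cmd=(0,0,0) → follower holds at (1.000, -37.000, 5.750°)
step 4: Δleader=(-3.000, 13.000, 16.000°), engaged; cmd=(-2.750, 51.500, 4.000°) → follower=(-1.750, 14.500, 9.750°)
step 5: Δleader=(18.000, -7.000, -16.000°), engaged; cmd=(2.500, -28.500, -4.000°) → follower=(0.750, -14.000, 5.750°)
step 6: Δleader=(-25.000, -4.000, -11.000°), engaged; cmd=(-8.250, -16.500, -2.750°) → follower=(-7.500, -30.500, 3.000°)
step 7: Δleader=(-10.000, 19.000, -40.000°), engaged; cmd=(-4.500, 75.500, -10.000°) → follower=(-12.000, 45.000, -7.000°)
step 8: Δleader=(-25.000, -11.000, 19.000°), disengaged; cmd=(0,0,0) → follower holds at (-12.000, 45.000, -7.000°)


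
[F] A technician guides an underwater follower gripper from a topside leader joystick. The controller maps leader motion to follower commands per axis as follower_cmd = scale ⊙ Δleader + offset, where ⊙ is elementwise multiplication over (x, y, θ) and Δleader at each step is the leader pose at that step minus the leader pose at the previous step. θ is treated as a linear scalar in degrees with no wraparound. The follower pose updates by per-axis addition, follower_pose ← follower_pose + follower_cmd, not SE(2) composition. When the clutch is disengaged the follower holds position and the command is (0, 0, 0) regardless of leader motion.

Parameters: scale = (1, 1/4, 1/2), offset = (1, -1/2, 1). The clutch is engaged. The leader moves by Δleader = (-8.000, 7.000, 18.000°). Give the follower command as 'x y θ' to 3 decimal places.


axis x: 1·-8.000 + 1 = -7.000
axis y: 1/4·7.000 + -1/2 = 1.250
axis θ: 1/2·18.000 + 1 = 10.000

-7.000 1.250 10.000


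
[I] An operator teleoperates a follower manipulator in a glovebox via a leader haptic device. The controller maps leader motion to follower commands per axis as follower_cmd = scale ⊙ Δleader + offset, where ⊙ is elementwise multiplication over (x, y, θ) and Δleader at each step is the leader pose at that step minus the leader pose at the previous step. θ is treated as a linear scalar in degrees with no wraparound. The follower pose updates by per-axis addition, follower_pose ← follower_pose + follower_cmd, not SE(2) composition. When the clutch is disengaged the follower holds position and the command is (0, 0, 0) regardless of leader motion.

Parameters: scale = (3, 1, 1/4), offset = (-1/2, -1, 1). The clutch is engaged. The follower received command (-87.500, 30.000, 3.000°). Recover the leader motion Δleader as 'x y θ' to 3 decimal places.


axis x: (-87.500 − -1/2) / (3) = -29.000
axis y: (30.000 − -1) / (1) = 31.000
axis θ: (3.000 − 1) / (1/4) = 8.000

-29.000 31.000 8.000


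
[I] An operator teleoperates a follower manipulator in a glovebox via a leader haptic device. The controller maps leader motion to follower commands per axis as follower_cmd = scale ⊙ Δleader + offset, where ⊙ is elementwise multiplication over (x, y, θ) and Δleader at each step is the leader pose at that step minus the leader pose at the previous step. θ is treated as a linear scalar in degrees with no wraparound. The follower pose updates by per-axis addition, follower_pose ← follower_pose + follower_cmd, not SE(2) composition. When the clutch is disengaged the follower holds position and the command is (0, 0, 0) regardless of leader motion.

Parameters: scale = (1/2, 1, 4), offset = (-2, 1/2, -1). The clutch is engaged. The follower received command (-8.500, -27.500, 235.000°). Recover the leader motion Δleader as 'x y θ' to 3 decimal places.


axis x: (-8.500 − -2) / (1/2) = -13.000
axis y: (-27.500 − 1/2) / (1) = -28.000
axis θ: (235.000 − -1) / (4) = 59.000

-13.000 -28.000 59.000


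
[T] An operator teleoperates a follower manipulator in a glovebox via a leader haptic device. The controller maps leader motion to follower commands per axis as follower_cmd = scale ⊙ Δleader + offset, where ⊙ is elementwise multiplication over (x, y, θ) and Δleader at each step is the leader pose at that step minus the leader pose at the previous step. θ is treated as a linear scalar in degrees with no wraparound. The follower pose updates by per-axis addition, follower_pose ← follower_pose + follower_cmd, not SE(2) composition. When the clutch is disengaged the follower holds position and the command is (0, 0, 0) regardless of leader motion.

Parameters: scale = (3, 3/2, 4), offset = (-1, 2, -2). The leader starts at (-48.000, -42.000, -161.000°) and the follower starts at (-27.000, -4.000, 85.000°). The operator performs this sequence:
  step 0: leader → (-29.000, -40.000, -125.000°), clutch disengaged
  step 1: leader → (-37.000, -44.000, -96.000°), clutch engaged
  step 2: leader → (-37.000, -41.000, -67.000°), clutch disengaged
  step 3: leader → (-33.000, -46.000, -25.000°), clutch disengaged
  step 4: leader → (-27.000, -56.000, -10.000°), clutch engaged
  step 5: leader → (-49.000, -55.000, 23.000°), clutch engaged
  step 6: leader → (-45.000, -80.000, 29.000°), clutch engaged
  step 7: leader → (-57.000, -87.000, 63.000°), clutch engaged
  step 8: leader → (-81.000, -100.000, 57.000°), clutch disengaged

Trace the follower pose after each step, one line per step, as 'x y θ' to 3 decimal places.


step 0: Δleader=(19.000, 2.000, 36.000°), disengaged; cmd=(0,0,0) → follower holds at (-27.000, -4.000, 85.000°)
step 1: Δleader=(-8.000, -4.000, 29.000°), engaged; cmd=(-25.000, -4.000, 114.000°) → follower=(-52.000, -8.000, 199.000°)
step 2: Δleader=(0.000, 3.000, 29.000°), disengaged; cmd=(0,0,0) → follower holds at (-52.000, -8.000, 199.000°)
step 3: Δleader=(4.000, -5.000, 42.000°), disengaged; cmd=(0,0,0) → follower holds at (-52.000, -8.000, 199.000°)
step 4: Δleader=(6.000, -10.000, 15.000°), engaged; cmd=(17.000, -13.000, 58.000°) → follower=(-35.000, -21.000, 257.000°)
step 5: Δleader=(-22.000, 1.000, 33.000°), engaged; cmd=(-67.000, 3.500, 130.000°) → follower=(-102.000, -17.500, 387.000°)
step 6: Δleader=(4.000, -25.000, 6.000°), engaged; cmd=(11.000, -35.500, 22.000°) → follower=(-91.000, -53.000, 409.000°)
step 7: Δleader=(-12.000, -7.000, 34.000°), engaged; cmd=(-37.000, -8.500, 134.000°) → follower=(-128.000, -61.500, 543.000°)
step 8: Δleader=(-24.000, -13.000, -6.000°), disengaged; cmd=(0,0,0) → follower holds at (-128.000, -61.500, 543.000°)

-27.000 -4.000 85.000
-52.000 -8.000 199.000
-52.000 -8.000 199.000
-52.000 -8.000 199.000
-35.000 -21.000 257.000
-102.000 -17.500 387.000
-91.000 -53.000 409.000
-128.000 -61.500 543.000
-128.000 -61.500 543.000


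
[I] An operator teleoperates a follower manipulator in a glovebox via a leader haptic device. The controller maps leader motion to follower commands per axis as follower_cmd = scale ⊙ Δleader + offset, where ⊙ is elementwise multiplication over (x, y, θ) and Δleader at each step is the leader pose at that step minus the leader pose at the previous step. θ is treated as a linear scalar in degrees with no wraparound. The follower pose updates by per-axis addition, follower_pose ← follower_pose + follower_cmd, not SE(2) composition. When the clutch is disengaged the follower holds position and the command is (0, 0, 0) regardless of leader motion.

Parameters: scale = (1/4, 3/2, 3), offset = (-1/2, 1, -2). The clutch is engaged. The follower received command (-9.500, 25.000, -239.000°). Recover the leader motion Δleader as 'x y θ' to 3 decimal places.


-36.000 16.000 -79.000

axis x: (-9.500 − -1/2) / (1/4) = -36.000
axis y: (25.000 − 1) / (3/2) = 16.000
axis θ: (-239.000 − -2) / (3) = -79.000


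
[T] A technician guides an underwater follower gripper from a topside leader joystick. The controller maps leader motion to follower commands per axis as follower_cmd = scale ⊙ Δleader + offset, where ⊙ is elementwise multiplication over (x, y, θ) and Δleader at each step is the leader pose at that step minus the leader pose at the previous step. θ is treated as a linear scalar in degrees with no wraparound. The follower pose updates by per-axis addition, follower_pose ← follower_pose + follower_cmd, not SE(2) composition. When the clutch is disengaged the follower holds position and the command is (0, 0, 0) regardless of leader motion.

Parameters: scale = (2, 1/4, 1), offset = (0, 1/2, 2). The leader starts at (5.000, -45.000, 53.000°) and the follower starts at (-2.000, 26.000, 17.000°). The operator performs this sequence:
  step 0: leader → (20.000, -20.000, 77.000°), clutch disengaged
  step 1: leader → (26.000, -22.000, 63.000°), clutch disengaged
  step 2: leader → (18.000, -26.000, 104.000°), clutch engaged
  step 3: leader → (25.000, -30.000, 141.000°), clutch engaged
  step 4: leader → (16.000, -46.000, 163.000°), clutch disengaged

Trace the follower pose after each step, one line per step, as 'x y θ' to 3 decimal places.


-2.000 26.000 17.000
-2.000 26.000 17.000
-18.000 25.500 60.000
-4.000 25.000 99.000
-4.000 25.000 99.000

step 0: Δleader=(15.000, 25.000, 24.000°), disengaged; cmd=(0,0,0) → follower holds at (-2.000, 26.000, 17.000°)
step 1: Δleader=(6.000, -2.000, -14.000°), disengaged; cmd=(0,0,0) → follower holds at (-2.000, 26.000, 17.000°)
step 2: Δleader=(-8.000, -4.000, 41.000°), engaged; cmd=(-16.000, -0.500, 43.000°) → follower=(-18.000, 25.500, 60.000°)
step 3: Δleader=(7.000, -4.000, 37.000°), engaged; cmd=(14.000, -0.500, 39.000°) → follower=(-4.000, 25.000, 99.000°)
step 4: Δleader=(-9.000, -16.000, 22.000°), disengaged; cmd=(0,0,0) → follower holds at (-4.000, 25.000, 99.000°)
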